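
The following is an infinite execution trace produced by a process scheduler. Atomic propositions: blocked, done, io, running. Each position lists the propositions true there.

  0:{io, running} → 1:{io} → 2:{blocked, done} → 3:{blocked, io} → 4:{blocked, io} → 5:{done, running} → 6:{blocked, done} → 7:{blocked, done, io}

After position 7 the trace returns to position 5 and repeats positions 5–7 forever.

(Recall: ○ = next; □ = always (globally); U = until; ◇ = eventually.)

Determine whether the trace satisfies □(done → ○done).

done → ○done must hold at every position from 0 onward. It fails at position 2, so □(done → ○done) is false.
Positions where done holds: 2, 5, 6, 7.
Check ○done at each: 2→fails, 5→ok, 6→ok, 7→ok.

No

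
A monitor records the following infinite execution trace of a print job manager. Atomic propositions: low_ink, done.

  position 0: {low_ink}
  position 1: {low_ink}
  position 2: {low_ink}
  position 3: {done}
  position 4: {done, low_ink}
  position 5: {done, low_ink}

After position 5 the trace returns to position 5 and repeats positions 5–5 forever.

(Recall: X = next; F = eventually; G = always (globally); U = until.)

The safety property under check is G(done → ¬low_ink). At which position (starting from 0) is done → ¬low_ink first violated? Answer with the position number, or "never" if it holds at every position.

Check done → ¬low_ink at each position in order: 0 ✓, 1 ✓, 2 ✓, 3 ✓.
At position 4 the labels are {done, low_ink}, so done → ¬low_ink is false there. This is the first violation.

4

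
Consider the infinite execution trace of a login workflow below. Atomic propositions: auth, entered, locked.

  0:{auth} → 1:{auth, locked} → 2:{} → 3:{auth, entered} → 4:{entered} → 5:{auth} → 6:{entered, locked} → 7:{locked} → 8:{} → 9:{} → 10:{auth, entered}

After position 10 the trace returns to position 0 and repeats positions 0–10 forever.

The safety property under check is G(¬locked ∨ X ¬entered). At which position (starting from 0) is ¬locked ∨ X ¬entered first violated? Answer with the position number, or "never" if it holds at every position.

¬locked ∨ X ¬entered holds at every position 0..10, and those are all the positions the trace ever visits, so the invariant G(¬locked ∨ X ¬entered) is never violated.

never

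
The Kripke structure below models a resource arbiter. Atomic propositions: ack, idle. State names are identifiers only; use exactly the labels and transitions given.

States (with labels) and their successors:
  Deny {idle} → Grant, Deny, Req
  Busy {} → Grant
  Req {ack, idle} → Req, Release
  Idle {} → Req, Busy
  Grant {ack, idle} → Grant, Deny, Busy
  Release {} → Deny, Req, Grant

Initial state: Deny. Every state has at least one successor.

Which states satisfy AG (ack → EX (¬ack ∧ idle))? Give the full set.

none

States satisfying ack → EX (¬ack ∧ idle): {Deny, Busy, Idle, Grant, Release}.
States satisfying AG (ack → EX (¬ack ∧ idle)): ∅.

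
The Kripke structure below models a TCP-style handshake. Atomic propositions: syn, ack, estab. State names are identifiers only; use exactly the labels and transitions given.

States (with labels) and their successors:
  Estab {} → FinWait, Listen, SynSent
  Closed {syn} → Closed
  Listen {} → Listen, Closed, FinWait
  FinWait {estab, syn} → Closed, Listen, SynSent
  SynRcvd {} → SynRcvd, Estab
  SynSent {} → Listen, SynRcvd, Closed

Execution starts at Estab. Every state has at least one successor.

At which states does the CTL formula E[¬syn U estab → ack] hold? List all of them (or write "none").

States satisfying ¬syn: {Estab, Listen, SynRcvd, SynSent}.
States satisfying estab → ack: {Estab, Closed, Listen, SynRcvd, SynSent}.
States satisfying E[¬syn U estab → ack]: {Estab, Closed, Listen, SynRcvd, SynSent}.

{Estab, Closed, Listen, SynRcvd, SynSent}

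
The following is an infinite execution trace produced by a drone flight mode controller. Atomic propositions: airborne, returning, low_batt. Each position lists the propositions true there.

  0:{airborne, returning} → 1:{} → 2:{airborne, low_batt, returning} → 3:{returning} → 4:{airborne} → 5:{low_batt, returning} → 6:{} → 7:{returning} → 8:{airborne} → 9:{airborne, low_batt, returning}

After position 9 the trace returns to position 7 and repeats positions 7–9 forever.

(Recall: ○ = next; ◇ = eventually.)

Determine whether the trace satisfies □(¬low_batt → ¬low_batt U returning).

¬low_batt → ¬low_batt U returning holds at every position 0..9, and those are all positions ever visited, so □(¬low_batt → ¬low_batt U returning) holds.
Positions where ¬low_batt holds: 0, 1, 3, 4, 6, 7, 8.
Check ¬low_batt U returning at each: 0→ok, 1→ok, 3→ok, 4→ok, 6→ok, 7→ok, 8→ok.

Yes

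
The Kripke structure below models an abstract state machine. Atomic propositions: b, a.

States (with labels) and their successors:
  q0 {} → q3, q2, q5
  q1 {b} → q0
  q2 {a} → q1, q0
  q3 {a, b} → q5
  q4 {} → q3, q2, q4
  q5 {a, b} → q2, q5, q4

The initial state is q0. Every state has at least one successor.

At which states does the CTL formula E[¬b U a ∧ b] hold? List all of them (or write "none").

States satisfying ¬b: {q0, q2, q4}.
States satisfying a ∧ b: {q3, q5}.
States satisfying E[¬b U a ∧ b]: {q0, q2, q3, q4, q5}.

{q0, q2, q3, q4, q5}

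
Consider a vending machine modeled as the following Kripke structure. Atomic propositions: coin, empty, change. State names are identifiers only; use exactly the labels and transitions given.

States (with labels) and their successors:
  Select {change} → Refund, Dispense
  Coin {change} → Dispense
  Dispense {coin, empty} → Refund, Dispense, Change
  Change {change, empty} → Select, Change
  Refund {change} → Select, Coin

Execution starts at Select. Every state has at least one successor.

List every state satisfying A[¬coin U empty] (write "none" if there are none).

States satisfying ¬coin: {Select, Coin, Change, Refund}.
States satisfying empty: {Dispense, Change}.
States satisfying A[¬coin U empty]: {Coin, Dispense, Change}.

{Coin, Dispense, Change}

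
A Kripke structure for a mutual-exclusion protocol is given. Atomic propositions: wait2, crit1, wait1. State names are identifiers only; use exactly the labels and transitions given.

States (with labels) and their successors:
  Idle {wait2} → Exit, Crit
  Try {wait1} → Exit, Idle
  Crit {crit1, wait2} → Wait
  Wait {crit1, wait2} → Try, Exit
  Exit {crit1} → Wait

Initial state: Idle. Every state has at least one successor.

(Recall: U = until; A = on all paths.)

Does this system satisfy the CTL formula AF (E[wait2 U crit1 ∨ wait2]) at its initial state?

Yes

States satisfying E[wait2 U crit1 ∨ wait2]: {Idle, Crit, Wait, Exit}.
States satisfying AF (E[wait2 U crit1 ∨ wait2]): {Idle, Try, Crit, Wait, Exit}.
Idle ∈ Sat(AF (E[wait2 U crit1 ∨ wait2])).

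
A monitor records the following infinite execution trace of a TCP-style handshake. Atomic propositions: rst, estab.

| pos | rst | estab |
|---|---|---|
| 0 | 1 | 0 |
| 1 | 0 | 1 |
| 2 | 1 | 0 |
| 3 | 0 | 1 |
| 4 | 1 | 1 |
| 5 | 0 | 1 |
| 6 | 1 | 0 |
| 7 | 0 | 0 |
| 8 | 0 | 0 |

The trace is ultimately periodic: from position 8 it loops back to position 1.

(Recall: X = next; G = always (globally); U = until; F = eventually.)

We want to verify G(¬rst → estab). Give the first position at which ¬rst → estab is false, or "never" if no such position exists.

Check ¬rst → estab at each position in order: 0 ✓, 1 ✓, 2 ✓, 3 ✓, 4 ✓, 5 ✓, 6 ✓.
At position 7 the labels are {}, so ¬rst → estab is false there. This is the first violation.

7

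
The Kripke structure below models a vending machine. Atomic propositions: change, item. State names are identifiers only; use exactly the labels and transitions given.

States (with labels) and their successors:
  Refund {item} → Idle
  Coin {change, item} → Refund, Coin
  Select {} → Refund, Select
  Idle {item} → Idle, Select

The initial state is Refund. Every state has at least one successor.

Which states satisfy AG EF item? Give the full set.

{Refund, Coin, Select, Idle}

States satisfying EF item: {Refund, Coin, Select, Idle}.
States satisfying AG EF item: {Refund, Coin, Select, Idle}.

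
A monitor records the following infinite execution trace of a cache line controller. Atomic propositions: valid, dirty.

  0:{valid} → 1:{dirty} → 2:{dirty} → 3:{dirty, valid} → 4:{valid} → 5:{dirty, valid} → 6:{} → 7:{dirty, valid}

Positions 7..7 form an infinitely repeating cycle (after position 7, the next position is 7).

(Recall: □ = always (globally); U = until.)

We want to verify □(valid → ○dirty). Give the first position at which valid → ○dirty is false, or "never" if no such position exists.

Check valid → ○dirty at each position in order: 0 ✓, 1 ✓, 2 ✓.
At position 3 the labels are {dirty, valid} and the next position 4 has {valid}, so valid → ○dirty is false there. This is the first violation.

3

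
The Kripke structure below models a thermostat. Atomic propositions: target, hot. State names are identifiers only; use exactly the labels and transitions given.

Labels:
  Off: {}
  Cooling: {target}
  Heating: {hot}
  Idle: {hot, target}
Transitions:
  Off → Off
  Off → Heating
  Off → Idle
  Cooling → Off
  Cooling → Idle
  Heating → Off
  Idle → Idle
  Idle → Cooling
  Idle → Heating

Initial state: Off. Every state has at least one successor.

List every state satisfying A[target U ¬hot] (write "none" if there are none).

States satisfying target: {Cooling, Idle}.
States satisfying ¬hot: {Off, Cooling}.
States satisfying A[target U ¬hot]: {Off, Cooling}.

{Off, Cooling}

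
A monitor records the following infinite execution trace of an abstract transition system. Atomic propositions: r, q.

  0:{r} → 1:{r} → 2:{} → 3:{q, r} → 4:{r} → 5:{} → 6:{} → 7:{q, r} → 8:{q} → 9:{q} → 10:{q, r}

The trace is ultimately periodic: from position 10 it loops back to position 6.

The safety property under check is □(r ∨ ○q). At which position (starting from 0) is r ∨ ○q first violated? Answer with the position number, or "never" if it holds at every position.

5

Check r ∨ ○q at each position in order: 0 ✓, 1 ✓, 2 ✓, 3 ✓, 4 ✓.
At position 5 the labels are {} and the next position 6 has {}, so r ∨ ○q is false there. This is the first violation.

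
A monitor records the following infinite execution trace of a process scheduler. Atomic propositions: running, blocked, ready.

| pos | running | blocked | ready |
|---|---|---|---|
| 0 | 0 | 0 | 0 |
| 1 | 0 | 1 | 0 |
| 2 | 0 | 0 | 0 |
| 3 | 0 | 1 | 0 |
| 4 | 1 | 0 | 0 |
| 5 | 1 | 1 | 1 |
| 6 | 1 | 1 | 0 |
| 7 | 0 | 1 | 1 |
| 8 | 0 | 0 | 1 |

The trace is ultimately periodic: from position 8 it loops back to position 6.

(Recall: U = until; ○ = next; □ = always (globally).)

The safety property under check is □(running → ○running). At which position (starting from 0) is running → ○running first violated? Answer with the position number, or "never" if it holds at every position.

6

Check running → ○running at each position in order: 0 ✓, 1 ✓, 2 ✓, 3 ✓, 4 ✓, 5 ✓.
At position 6 the labels are {blocked, running} and the next position 7 has {blocked, ready}, so running → ○running is false there. This is the first violation.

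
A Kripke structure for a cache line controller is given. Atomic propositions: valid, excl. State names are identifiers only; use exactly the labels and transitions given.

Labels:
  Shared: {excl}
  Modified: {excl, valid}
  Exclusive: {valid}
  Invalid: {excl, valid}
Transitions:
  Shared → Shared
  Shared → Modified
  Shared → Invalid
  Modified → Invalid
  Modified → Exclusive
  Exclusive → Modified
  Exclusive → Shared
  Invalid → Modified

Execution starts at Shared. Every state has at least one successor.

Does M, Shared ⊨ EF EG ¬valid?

States satisfying EG ¬valid: {Shared}.
States satisfying EF EG ¬valid: {Shared, Modified, Exclusive, Invalid}.
Some path from Shared reaches a state where EG ¬valid holds.
Shared ∈ Sat(EF EG ¬valid).

Yes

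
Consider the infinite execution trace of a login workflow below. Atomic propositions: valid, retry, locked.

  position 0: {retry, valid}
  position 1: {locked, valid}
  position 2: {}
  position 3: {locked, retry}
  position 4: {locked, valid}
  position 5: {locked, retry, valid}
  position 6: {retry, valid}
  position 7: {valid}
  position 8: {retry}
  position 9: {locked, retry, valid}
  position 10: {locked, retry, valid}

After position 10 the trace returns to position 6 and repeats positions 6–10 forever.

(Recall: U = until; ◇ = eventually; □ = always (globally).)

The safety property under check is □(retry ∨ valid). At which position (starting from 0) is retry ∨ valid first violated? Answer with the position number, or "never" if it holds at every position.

2

Check retry ∨ valid at each position in order: 0 ✓, 1 ✓.
At position 2 the labels are {}, so retry ∨ valid is false there. This is the first violation.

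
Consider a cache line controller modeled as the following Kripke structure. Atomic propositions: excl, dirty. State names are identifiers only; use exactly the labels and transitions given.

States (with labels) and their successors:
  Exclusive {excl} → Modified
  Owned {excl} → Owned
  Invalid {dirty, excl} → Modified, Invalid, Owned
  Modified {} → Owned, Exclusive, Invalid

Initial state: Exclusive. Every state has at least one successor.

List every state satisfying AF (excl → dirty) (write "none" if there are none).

States satisfying excl → dirty: {Invalid, Modified}.
States satisfying AF (excl → dirty): {Exclusive, Invalid, Modified}.

{Exclusive, Invalid, Modified}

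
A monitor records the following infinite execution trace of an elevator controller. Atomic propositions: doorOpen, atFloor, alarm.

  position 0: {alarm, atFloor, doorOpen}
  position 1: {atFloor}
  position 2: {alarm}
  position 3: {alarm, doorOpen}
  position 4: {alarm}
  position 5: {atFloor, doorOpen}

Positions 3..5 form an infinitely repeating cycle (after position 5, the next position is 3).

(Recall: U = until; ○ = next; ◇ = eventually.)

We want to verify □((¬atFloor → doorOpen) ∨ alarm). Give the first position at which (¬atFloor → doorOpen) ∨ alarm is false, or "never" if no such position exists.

(¬atFloor → doorOpen) ∨ alarm holds at every position 0..5, and those are all the positions the trace ever visits, so the invariant □((¬atFloor → doorOpen) ∨ alarm) is never violated.

never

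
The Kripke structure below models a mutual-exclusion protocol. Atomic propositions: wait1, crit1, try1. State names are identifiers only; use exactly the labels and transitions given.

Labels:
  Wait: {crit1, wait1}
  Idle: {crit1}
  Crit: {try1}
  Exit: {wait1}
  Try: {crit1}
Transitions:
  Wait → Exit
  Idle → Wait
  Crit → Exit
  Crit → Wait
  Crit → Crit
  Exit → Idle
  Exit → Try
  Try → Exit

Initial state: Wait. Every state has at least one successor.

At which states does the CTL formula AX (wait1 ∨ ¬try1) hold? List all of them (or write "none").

{Wait, Idle, Exit, Try}

States satisfying wait1 ∨ ¬try1: {Wait, Idle, Exit, Try}.
States satisfying AX (wait1 ∨ ¬try1): {Wait, Idle, Exit, Try}.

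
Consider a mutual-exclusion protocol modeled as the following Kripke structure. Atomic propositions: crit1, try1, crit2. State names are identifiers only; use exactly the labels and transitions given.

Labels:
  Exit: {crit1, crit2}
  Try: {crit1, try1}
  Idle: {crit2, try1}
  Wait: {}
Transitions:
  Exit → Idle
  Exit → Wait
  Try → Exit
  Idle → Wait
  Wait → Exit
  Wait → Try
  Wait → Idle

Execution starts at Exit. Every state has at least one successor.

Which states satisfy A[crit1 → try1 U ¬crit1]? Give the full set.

States satisfying crit1 → try1: {Try, Idle, Wait}.
States satisfying ¬crit1: {Idle, Wait}.
States satisfying A[crit1 → try1 U ¬crit1]: {Idle, Wait}.

{Idle, Wait}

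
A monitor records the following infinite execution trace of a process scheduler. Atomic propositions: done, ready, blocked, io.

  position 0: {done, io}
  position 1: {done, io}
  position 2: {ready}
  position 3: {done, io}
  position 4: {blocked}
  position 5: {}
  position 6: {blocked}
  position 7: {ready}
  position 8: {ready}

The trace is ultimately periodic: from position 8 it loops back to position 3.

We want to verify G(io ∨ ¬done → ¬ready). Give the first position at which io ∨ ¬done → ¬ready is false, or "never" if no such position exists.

2

Check io ∨ ¬done → ¬ready at each position in order: 0 ✓, 1 ✓.
At position 2 the labels are {ready}, so io ∨ ¬done → ¬ready is false there. This is the first violation.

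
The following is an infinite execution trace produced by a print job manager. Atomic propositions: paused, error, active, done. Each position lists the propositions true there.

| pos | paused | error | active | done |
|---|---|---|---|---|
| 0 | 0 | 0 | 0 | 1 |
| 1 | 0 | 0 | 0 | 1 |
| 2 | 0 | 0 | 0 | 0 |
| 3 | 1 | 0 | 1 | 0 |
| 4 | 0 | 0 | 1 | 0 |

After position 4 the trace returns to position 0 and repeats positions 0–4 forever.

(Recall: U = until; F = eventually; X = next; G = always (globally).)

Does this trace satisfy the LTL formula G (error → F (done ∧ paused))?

Satisfied

error → F (done ∧ paused) holds at every position 0..4, and those are all positions ever visited, so G (error → F (done ∧ paused)) holds.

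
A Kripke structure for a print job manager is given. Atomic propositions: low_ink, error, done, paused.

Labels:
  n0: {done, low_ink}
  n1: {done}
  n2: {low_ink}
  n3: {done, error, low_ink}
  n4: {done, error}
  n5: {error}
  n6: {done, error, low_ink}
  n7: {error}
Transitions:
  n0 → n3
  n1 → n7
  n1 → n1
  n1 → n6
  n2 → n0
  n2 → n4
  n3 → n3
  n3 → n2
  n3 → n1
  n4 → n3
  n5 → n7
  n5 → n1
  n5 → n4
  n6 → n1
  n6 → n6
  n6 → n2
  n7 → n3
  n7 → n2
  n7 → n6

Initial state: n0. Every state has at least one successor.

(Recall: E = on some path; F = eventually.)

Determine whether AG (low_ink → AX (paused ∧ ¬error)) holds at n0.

Does not hold

States satisfying low_ink → AX (paused ∧ ¬error): {n1, n4, n5, n7}.
States satisfying AG (low_ink → AX (paused ∧ ¬error)): ∅.
n0 is reachable from n0 and violates low_ink → AX (paused ∧ ¬error), so AG fails at n0.
n0 ∉ Sat(AG (low_ink → AX (paused ∧ ¬error))).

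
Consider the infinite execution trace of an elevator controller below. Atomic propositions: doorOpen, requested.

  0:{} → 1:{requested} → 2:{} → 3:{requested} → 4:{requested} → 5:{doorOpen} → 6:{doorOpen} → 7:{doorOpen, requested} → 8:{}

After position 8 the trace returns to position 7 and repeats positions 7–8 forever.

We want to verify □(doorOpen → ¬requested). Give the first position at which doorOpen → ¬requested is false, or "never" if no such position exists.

7

Check doorOpen → ¬requested at each position in order: 0 ✓, 1 ✓, 2 ✓, 3 ✓, 4 ✓, 5 ✓, 6 ✓.
At position 7 the labels are {doorOpen, requested}, so doorOpen → ¬requested is false there. This is the first violation.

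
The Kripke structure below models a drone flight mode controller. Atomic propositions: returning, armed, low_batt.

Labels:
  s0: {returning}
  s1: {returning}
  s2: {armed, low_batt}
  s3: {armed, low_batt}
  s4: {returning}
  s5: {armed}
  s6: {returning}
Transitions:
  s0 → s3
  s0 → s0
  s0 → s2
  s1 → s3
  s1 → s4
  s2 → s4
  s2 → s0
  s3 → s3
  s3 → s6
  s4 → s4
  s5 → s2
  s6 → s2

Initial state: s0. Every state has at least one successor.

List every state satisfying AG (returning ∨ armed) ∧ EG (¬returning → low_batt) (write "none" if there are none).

States satisfying returning ∨ armed: {s0, s1, s2, s3, s4, s5, s6}.
States satisfying AG (returning ∨ armed): {s0, s1, s2, s3, s4, s5, s6}.
States satisfying ¬returning → low_batt: {s0, s1, s2, s3, s4, s6}.
States satisfying EG (¬returning → low_batt): {s0, s1, s2, s3, s4, s6}.
States satisfying AG (returning ∨ armed) ∧ EG (¬returning → low_batt): {s0, s1, s2, s3, s4, s6}.

{s0, s1, s2, s3, s4, s6}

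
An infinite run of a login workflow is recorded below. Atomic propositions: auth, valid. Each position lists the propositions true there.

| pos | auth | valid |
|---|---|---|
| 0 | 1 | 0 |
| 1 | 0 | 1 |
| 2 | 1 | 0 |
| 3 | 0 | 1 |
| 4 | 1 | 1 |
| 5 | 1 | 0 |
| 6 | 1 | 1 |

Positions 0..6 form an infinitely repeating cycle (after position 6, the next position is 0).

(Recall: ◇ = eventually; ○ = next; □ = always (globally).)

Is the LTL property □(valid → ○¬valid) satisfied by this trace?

Does not hold

valid → ○¬valid must hold at every position from 0 onward. It fails at position 3, so □(valid → ○¬valid) is false.
Positions where valid holds: 1, 3, 4, 6.
Check ○¬valid at each: 1→ok, 3→fails, 4→ok, 6→ok.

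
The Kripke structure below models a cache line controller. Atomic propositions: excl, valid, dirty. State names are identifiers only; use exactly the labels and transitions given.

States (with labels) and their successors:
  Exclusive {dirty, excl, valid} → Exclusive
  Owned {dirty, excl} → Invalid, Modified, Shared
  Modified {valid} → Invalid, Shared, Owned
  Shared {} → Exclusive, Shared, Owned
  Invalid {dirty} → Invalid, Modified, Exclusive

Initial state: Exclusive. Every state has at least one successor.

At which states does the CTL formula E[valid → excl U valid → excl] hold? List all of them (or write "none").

{Exclusive, Owned, Shared, Invalid}

States satisfying valid → excl: {Exclusive, Owned, Shared, Invalid}.
States satisfying E[valid → excl U valid → excl]: {Exclusive, Owned, Shared, Invalid}.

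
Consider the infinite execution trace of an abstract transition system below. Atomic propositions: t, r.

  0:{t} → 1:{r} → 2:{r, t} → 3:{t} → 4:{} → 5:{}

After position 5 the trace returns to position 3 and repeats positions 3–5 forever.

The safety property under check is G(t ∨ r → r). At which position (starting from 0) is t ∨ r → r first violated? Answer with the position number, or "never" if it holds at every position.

0

At position 0 the labels are {t}, so t ∨ r → r is false there. This is the first violation.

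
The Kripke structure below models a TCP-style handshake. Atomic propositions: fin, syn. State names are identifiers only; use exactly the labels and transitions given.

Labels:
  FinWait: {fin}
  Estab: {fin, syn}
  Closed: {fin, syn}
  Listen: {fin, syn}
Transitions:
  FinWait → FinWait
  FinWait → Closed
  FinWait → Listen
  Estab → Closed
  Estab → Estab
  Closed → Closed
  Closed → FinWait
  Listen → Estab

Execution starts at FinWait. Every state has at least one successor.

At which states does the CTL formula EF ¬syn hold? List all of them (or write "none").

{FinWait, Estab, Closed, Listen}

States satisfying ¬syn: {FinWait}.
States satisfying EF ¬syn: {FinWait, Estab, Closed, Listen}.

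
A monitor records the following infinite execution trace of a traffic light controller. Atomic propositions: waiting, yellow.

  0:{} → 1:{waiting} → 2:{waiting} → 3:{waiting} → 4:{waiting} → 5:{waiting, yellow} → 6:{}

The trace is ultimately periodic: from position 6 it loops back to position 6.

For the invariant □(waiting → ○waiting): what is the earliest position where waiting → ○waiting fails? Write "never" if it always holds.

5

Check waiting → ○waiting at each position in order: 0 ✓, 1 ✓, 2 ✓, 3 ✓, 4 ✓.
At position 5 the labels are {waiting, yellow} and the next position 6 has {}, so waiting → ○waiting is false there. This is the first violation.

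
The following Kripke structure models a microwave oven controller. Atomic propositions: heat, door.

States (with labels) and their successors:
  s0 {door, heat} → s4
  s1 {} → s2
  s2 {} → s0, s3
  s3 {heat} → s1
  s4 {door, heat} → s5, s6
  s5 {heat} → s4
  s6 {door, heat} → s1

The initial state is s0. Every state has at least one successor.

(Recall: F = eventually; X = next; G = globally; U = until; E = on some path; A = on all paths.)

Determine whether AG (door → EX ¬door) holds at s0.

Violated

States satisfying door → EX ¬door: {s1, s2, s3, s4, s5, s6}.
States satisfying AG (door → EX ¬door): ∅.
s0 is reachable from s0 and violates door → EX ¬door, so AG fails at s0.
s0 ∉ Sat(AG (door → EX ¬door)).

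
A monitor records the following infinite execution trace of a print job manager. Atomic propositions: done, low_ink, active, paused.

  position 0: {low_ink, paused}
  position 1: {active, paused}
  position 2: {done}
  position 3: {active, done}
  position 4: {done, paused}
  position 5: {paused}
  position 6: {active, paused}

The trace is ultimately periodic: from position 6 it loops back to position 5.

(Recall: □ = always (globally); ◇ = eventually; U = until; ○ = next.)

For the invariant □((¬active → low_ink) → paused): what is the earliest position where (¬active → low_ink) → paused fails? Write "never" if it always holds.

Check (¬active → low_ink) → paused at each position in order: 0 ✓, 1 ✓, 2 ✓.
At position 3 the labels are {active, done}, so (¬active → low_ink) → paused is false there. This is the first violation.

3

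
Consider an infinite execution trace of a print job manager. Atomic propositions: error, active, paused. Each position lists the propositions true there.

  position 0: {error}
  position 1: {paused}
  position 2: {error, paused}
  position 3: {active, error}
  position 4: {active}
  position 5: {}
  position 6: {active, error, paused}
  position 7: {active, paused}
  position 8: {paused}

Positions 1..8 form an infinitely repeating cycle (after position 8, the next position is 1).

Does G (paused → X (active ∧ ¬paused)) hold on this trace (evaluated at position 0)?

Violated

paused → X (active ∧ ¬paused) must hold at every position from 0 onward. It fails at position 1, so G (paused → X (active ∧ ¬paused)) is false.
Positions where paused holds: 1, 2, 6, 7, 8.
Check X (active ∧ ¬paused) at each: 1→fails, 2→ok, 6→fails, 7→fails, 8→fails.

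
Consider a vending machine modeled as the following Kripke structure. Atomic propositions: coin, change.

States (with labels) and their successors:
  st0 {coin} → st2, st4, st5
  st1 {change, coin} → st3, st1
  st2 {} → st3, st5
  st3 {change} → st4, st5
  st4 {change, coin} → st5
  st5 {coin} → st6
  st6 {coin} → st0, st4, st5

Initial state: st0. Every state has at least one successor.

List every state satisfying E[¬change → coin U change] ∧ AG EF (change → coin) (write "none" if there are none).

{st0, st1, st3, st4, st5, st6}

States satisfying ¬change → coin: {st0, st1, st3, st4, st5, st6}.
States satisfying change: {st1, st3, st4}.
States satisfying E[¬change → coin U change]: {st0, st1, st3, st4, st5, st6}.
States satisfying EF (change → coin): {st0, st1, st2, st3, st4, st5, st6}.
States satisfying AG EF (change → coin): {st0, st1, st2, st3, st4, st5, st6}.
States satisfying E[¬change → coin U change] ∧ AG EF (change → coin): {st0, st1, st3, st4, st5, st6}.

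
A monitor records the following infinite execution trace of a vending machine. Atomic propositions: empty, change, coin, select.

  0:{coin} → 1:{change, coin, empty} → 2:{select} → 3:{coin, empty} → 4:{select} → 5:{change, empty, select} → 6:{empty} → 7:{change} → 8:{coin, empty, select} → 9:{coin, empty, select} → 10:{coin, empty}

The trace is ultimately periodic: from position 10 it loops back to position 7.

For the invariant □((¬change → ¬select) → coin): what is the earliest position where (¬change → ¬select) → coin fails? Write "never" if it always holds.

5

Check (¬change → ¬select) → coin at each position in order: 0 ✓, 1 ✓, 2 ✓, 3 ✓, 4 ✓.
At position 5 the labels are {change, empty, select}, so (¬change → ¬select) → coin is false there. This is the first violation.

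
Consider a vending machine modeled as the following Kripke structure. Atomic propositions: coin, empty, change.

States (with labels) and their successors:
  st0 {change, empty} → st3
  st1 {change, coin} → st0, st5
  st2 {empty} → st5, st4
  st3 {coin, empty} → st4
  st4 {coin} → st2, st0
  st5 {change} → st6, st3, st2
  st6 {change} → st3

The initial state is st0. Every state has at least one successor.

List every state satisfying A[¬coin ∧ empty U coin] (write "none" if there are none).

States satisfying ¬coin ∧ empty: {st0, st2}.
States satisfying coin: {st1, st3, st4}.
States satisfying A[¬coin ∧ empty U coin]: {st0, st1, st3, st4}.

{st0, st1, st3, st4}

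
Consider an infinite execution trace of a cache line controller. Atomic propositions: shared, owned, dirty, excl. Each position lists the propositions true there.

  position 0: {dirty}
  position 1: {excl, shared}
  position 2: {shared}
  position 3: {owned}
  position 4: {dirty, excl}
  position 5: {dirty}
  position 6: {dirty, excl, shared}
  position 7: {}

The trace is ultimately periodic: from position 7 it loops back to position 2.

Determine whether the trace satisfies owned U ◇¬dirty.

Yes

Walking from position 0: ◇¬dirty first holds at position 0, and owned holds at every earlier position along the way, so owned U ◇¬dirty holds.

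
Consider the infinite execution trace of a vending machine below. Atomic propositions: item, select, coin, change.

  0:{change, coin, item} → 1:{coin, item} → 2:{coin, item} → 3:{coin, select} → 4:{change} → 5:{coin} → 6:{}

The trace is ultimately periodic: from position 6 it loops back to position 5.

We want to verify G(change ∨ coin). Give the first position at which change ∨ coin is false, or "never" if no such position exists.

Check change ∨ coin at each position in order: 0 ✓, 1 ✓, 2 ✓, 3 ✓, 4 ✓, 5 ✓.
At position 6 the labels are {}, so change ∨ coin is false there. This is the first violation.

6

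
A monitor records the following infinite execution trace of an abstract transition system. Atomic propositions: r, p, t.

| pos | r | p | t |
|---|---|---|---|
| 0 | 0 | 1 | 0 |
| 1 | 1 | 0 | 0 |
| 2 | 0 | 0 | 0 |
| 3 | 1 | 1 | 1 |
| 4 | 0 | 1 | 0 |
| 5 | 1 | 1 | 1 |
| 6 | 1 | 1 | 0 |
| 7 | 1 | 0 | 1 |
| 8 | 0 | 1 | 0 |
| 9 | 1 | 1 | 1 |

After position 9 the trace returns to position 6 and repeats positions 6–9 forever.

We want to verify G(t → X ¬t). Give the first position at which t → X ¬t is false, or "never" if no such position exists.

never

t → X ¬t holds at every position 0..9, and those are all the positions the trace ever visits, so the invariant G(t → X ¬t) is never violated.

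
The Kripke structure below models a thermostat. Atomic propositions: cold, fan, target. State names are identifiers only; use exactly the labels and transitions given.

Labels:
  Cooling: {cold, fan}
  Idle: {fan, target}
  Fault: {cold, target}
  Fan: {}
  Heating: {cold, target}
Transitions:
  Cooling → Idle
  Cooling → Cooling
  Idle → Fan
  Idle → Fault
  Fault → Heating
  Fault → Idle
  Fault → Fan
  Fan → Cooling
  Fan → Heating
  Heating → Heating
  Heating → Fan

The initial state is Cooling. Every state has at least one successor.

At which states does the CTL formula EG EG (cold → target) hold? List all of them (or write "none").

{Idle, Fault, Fan, Heating}

States satisfying EG (cold → target): {Idle, Fault, Fan, Heating}.
States satisfying EG EG (cold → target): {Idle, Fault, Fan, Heating}.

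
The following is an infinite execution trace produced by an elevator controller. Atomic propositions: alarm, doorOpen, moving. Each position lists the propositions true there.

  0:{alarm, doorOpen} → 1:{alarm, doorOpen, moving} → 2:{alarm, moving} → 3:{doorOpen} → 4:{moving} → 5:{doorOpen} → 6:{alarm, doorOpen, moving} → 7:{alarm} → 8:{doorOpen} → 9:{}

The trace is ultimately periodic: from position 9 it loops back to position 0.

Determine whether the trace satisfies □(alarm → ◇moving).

Holds

alarm → ◇moving holds at every position 0..9, and those are all positions ever visited, so □(alarm → ◇moving) holds.
Positions where alarm holds: 0, 1, 2, 6, 7.
Check ◇moving at each: 0→ok, 1→ok, 2→ok, 6→ok, 7→ok.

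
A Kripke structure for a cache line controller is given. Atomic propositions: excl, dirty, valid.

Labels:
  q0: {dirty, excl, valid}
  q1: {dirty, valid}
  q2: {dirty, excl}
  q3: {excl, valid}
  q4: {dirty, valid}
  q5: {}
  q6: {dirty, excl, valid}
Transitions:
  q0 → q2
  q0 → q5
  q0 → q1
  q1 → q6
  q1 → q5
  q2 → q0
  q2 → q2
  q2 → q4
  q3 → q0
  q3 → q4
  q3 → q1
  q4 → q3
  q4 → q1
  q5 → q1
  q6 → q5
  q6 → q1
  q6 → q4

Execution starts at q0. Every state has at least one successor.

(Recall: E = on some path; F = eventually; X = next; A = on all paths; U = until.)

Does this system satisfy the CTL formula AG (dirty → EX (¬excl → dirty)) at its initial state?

Satisfied

States satisfying dirty → EX (¬excl → dirty): {q0, q1, q2, q3, q4, q5, q6}.
States satisfying AG (dirty → EX (¬excl → dirty)): {q0, q1, q2, q3, q4, q5, q6}.
Every state reachable from q0 satisfies dirty → EX (¬excl → dirty).
q0 ∈ Sat(AG (dirty → EX (¬excl → dirty))).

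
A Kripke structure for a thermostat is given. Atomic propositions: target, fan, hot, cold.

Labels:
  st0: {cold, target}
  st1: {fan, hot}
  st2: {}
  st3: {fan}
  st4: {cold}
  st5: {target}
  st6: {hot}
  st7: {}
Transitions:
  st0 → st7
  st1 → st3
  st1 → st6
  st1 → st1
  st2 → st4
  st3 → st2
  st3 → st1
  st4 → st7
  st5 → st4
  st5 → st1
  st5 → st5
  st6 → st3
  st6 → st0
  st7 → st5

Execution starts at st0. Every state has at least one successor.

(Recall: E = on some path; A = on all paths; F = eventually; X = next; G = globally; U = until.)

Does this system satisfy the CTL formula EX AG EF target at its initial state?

Holds

States satisfying AG EF target: {st0, st1, st2, st3, st4, st5, st6, st7}.
States satisfying EX AG EF target: {st0, st1, st2, st3, st4, st5, st6, st7}.
st0 ∈ Sat(EX AG EF target).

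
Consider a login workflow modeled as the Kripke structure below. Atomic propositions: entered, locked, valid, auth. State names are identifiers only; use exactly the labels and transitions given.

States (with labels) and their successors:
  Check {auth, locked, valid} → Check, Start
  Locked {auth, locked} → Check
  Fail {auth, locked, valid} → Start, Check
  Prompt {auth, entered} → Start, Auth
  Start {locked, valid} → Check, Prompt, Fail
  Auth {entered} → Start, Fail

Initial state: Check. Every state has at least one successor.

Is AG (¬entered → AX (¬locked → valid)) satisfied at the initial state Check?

Does not hold

States satisfying ¬entered → AX (¬locked → valid): {Check, Locked, Fail, Prompt, Auth}.
States satisfying AG (¬entered → AX (¬locked → valid)): ∅.
Start is reachable from Check and violates ¬entered → AX (¬locked → valid), so AG fails at Check.
Check ∉ Sat(AG (¬entered → AX (¬locked → valid))).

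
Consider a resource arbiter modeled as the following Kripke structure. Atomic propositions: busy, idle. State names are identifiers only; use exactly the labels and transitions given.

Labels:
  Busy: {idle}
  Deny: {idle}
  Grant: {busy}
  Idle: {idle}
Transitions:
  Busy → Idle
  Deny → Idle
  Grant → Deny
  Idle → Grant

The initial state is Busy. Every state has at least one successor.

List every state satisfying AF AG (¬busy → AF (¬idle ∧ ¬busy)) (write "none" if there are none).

States satisfying AG (¬busy → AF (¬idle ∧ ¬busy)): ∅.
States satisfying AF AG (¬busy → AF (¬idle ∧ ¬busy)): ∅.

none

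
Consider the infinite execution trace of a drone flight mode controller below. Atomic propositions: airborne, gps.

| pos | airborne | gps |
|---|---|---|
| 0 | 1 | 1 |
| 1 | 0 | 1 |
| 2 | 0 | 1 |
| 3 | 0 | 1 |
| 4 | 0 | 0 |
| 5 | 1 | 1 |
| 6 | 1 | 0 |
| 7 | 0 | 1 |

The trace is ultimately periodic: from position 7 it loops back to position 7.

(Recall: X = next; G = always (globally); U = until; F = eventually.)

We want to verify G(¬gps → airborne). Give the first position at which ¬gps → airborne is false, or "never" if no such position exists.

4

Check ¬gps → airborne at each position in order: 0 ✓, 1 ✓, 2 ✓, 3 ✓.
At position 4 the labels are {}, so ¬gps → airborne is false there. This is the first violation.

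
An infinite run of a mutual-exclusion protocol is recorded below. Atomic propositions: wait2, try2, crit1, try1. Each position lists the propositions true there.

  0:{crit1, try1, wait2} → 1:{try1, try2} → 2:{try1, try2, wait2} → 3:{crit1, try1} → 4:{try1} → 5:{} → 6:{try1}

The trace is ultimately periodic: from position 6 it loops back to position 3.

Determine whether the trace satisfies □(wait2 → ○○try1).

wait2 → ○○try1 holds at every position 0..6, and those are all positions ever visited, so □(wait2 → ○○try1) holds.
Positions where wait2 holds: 0, 2.
Check ○○try1 at each: 0→ok, 2→ok.

Holds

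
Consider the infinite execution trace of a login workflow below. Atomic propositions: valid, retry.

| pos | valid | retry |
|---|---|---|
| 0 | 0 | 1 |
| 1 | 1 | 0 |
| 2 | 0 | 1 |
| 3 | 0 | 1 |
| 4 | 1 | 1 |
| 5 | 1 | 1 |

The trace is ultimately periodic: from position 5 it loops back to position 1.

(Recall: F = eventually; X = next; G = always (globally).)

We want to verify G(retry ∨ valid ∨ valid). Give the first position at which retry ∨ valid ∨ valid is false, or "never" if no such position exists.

never

retry ∨ valid ∨ valid holds at every position 0..5, and those are all the positions the trace ever visits, so the invariant G(retry ∨ valid ∨ valid) is never violated.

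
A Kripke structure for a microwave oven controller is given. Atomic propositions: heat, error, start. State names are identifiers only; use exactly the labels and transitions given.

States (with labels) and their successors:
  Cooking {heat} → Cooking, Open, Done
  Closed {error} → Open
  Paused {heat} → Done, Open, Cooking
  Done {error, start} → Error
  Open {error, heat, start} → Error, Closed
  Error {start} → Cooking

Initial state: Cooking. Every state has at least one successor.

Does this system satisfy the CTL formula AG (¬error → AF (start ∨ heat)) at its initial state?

Holds

States satisfying ¬error → AF (start ∨ heat): {Cooking, Closed, Paused, Done, Open, Error}.
States satisfying AG (¬error → AF (start ∨ heat)): {Cooking, Closed, Paused, Done, Open, Error}.
Every state reachable from Cooking satisfies ¬error → AF (start ∨ heat).
Cooking ∈ Sat(AG (¬error → AF (start ∨ heat))).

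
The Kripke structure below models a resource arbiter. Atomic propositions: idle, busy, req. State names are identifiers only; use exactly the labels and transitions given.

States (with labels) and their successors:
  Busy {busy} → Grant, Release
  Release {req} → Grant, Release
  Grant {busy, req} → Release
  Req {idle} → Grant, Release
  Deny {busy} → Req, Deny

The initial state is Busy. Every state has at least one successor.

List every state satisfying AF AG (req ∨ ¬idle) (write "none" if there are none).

States satisfying AG (req ∨ ¬idle): {Busy, Release, Grant}.
States satisfying AF AG (req ∨ ¬idle): {Busy, Release, Grant, Req}.

{Busy, Release, Grant, Req}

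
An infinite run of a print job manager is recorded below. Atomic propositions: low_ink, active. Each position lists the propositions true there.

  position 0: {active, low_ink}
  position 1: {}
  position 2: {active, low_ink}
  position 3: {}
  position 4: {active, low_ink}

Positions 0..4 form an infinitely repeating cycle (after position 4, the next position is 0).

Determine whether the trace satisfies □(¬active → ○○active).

¬active → ○○active must hold at every position from 0 onward. It fails at position 1, so □(¬active → ○○active) is false.
Positions where ¬active holds: 1, 3.
Check ○○active at each: 1→fails, 3→ok.

Violated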